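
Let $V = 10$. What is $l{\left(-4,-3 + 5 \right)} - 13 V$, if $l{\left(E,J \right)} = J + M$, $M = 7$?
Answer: $-121$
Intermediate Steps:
$l{\left(E,J \right)} = 7 + J$ ($l{\left(E,J \right)} = J + 7 = 7 + J$)
$l{\left(-4,-3 + 5 \right)} - 13 V = \left(7 + \left(-3 + 5\right)\right) - 130 = \left(7 + 2\right) - 130 = 9 - 130 = -121$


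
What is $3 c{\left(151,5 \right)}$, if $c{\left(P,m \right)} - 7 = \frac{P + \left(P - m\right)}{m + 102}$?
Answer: $\frac{3138}{107} \approx 29.327$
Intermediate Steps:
$c{\left(P,m \right)} = 7 + \frac{- m + 2 P}{102 + m}$ ($c{\left(P,m \right)} = 7 + \frac{P + \left(P - m\right)}{m + 102} = 7 + \frac{- m + 2 P}{102 + m}$)
$3 c{\left(151,5 \right)} = 3 \frac{2 \left(357 + 151 + 3 \cdot 5\right)}{102 + 5} = 3 \frac{2 \left(357 + 151 + 15\right)}{107} = 3 \cdot 2 \cdot \frac{1}{107} \cdot 523 = 3 \cdot \frac{1046}{107} = \frac{3138}{107}$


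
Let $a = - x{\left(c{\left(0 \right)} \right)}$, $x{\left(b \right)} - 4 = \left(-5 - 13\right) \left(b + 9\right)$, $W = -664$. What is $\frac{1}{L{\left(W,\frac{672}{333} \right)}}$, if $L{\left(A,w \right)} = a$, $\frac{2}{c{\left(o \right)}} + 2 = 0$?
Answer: $\frac{1}{140} \approx 0.0071429$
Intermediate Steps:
$c{\left(o \right)} = -1$ ($c{\left(o \right)} = \frac{2}{-2 + 0} = \frac{2}{-2} = 2 \left(- \frac{1}{2}\right) = -1$)
$x{\left(b \right)} = -158 - 18 b$ ($x{\left(b \right)} = 4 + \left(-5 - 13\right) \left(b + 9\right) = 4 - 18 \left(9 + b\right) = 4 - \left(162 + 18 b\right) = -158 - 18 b$)
$a = 140$ ($a = - (-158 - -18) = - (-158 + 18) = \left(-1\right) \left(-140\right) = 140$)
$L{\left(A,w \right)} = 140$
$\frac{1}{L{\left(W,\frac{672}{333} \right)}} = \frac{1}{140}$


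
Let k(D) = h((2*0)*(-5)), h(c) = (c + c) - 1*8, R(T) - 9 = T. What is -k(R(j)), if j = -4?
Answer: 8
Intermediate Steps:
R(T) = 9 + T
h(c) = -8 + 2*c (h(c) = 2*c - 8 = -8 + 2*c)
k(D) = -8 (k(D) = -8 + 2*((2*0)*(-5)) = -8 + 2*(0*(-5)) = -8 + 2*0 = -8 + 0 = -8)
-k(R(j)) = -1*(-8) = 8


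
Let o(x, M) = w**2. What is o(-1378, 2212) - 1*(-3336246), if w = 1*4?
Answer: 3336262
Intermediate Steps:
w = 4
o(x, M) = 16 (o(x, M) = 4**2 = 16)
o(-1378, 2212) - 1*(-3336246) = 16 - 1*(-3336246) = 16 + 3336246 = 3336262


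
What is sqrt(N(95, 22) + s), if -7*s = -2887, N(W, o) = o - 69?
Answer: sqrt(17906)/7 ≈ 19.116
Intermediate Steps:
N(W, o) = -69 + o
s = 2887/7 (s = -1/7*(-2887) = 2887/7 ≈ 412.43)
sqrt(N(95, 22) + s) = sqrt((-69 + 22) + 2887/7) = sqrt(-47 + 2887/7) = sqrt(2558/7) = sqrt(17906)/7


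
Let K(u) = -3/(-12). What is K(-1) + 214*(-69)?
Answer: -59063/4 ≈ -14766.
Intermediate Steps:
K(u) = ¼ (K(u) = -3*(-1/12) = ¼)
K(-1) + 214*(-69) = ¼ + 214*(-69) = ¼ - 14766 = -59063/4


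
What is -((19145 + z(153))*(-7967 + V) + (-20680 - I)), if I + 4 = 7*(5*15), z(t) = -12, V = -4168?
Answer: 232200156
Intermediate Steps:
I = 521 (I = -4 + 7*(5*15) = -4 + 7*75 = -4 + 525 = 521)
-((19145 + z(153))*(-7967 + V) + (-20680 - I)) = -((19145 - 12)*(-7967 - 4168) + (-20680 - 1*521)) = -(19133*(-12135) + (-20680 - 521)) = -(-232178955 - 21201) = -1*(-232200156) = 232200156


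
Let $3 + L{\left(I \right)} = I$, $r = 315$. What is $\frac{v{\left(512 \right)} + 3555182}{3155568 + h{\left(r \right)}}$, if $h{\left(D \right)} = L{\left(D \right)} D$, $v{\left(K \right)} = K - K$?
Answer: $\frac{1777591}{1626924} \approx 1.0926$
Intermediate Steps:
$v{\left(K \right)} = 0$
$L{\left(I \right)} = -3 + I$
$h{\left(D \right)} = D \left(-3 + D\right)$ ($h{\left(D \right)} = \left(-3 + D\right) D = D \left(-3 + D\right)$)
$\frac{v{\left(512 \right)} + 3555182}{3155568 + h{\left(r \right)}} = \frac{0 + 3555182}{3155568 + 315 \left(-3 + 315\right)} = \frac{3555182}{3155568 + 315 \cdot 312} = \frac{3555182}{3155568 + 98280} = \frac{3555182}{3253848} = 3555182 \cdot \frac{1}{3253848} = \frac{1777591}{1626924}$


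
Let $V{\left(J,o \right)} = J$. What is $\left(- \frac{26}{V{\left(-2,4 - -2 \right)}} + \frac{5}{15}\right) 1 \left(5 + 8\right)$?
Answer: $\frac{520}{3} \approx 173.33$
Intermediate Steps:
$\left(- \frac{26}{V{\left(-2,4 - -2 \right)}} + \frac{5}{15}\right) 1 \left(5 + 8\right) = \left(- \frac{26}{-2} + \frac{5}{15}\right) 1 \left(5 + 8\right) = \left(\left(-26\right) \left(- \frac{1}{2}\right) + 5 \cdot \frac{1}{15}\right) 1 \cdot 13 = \left(13 + \frac{1}{3}\right) 13 = \frac{40}{3} \cdot 13 = \frac{520}{3}$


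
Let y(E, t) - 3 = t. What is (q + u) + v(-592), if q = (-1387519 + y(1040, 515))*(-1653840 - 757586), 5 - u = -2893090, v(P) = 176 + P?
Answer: 3344653166105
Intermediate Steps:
y(E, t) = 3 + t
u = 2893095 (u = 5 - 1*(-2893090) = 5 + 2893090 = 2893095)
q = 3344650273426 (q = (-1387519 + (3 + 515))*(-1653840 - 757586) = (-1387519 + 518)*(-2411426) = -1387001*(-2411426) = 3344650273426)
(q + u) + v(-592) = (3344650273426 + 2893095) + (176 - 592) = 3344653166521 - 416 = 3344653166105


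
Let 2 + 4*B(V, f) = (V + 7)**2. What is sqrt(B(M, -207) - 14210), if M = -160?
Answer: I*sqrt(33433)/2 ≈ 91.423*I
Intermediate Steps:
B(V, f) = -1/2 + (7 + V)**2/4 (B(V, f) = -1/2 + (V + 7)**2/4 = -1/2 + (7 + V)**2/4)
sqrt(B(M, -207) - 14210) = sqrt((-1/2 + (7 - 160)**2/4) - 14210) = sqrt((-1/2 + (1/4)*(-153)**2) - 14210) = sqrt((-1/2 + (1/4)*23409) - 14210) = sqrt((-1/2 + 23409/4) - 14210) = sqrt(23407/4 - 14210) = sqrt(-33433/4) = I*sqrt(33433)/2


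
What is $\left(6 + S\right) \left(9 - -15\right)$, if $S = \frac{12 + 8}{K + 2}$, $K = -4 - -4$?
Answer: $384$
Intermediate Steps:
$K = 0$ ($K = -4 + 4 = 0$)
$S = 10$ ($S = \frac{12 + 8}{0 + 2} = \frac{20}{2} = 20 \cdot \frac{1}{2} = 10$)
$\left(6 + S\right) \left(9 - -15\right) = \left(6 + 10\right) \left(9 - -15\right) = 16 \left(9 + 15\right) = 16 \cdot 24 = 384$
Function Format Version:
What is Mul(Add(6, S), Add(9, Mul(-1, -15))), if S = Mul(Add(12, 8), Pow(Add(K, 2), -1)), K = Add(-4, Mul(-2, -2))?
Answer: 384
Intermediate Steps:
K = 0 (K = Add(-4, 4) = 0)
S = 10 (S = Mul(Add(12, 8), Pow(Add(0, 2), -1)) = Mul(20, Pow(2, -1)) = Mul(20, Rational(1, 2)) = 10)
Mul(Add(6, S), Add(9, Mul(-1, -15))) = Mul(Add(6, 10), Add(9, Mul(-1, -15))) = Mul(16, Add(9, 15)) = Mul(16, 24) = 384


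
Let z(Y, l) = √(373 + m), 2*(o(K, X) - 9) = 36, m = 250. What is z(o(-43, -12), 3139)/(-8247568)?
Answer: -√623/8247568 ≈ -3.0263e-6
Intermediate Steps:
o(K, X) = 27 (o(K, X) = 9 + (½)*36 = 9 + 18 = 27)
z(Y, l) = √623 (z(Y, l) = √(373 + 250) = √623)
z(o(-43, -12), 3139)/(-8247568) = √623/(-8247568) = √623*(-1/8247568) = -√623/8247568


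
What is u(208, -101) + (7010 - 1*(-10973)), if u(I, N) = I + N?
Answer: 18090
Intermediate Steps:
u(208, -101) + (7010 - 1*(-10973)) = (208 - 101) + (7010 - 1*(-10973)) = 107 + (7010 + 10973) = 107 + 17983 = 18090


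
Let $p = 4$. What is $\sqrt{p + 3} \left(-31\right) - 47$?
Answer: $-47 - 31 \sqrt{7} \approx -129.02$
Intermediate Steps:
$\sqrt{p + 3} \left(-31\right) - 47 = \sqrt{4 + 3} \left(-31\right) - 47 = \sqrt{7} \left(-31\right) - 47 = - 31 \sqrt{7} - 47 = -47 - 31 \sqrt{7}$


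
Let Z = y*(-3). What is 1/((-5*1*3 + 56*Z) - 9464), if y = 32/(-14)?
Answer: -1/9095 ≈ -0.00010995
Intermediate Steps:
y = -16/7 (y = 32*(-1/14) = -16/7 ≈ -2.2857)
Z = 48/7 (Z = -16/7*(-3) = 48/7 ≈ 6.8571)
1/((-5*1*3 + 56*Z) - 9464) = 1/((-5*1*3 + 56*(48/7)) - 9464) = 1/((-5*3 + 384) - 9464) = 1/((-15 + 384) - 9464) = 1/(369 - 9464) = 1/(-9095) = -1/9095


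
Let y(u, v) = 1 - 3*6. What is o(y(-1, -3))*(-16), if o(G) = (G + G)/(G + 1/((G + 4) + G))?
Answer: -16320/511 ≈ -31.937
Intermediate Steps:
y(u, v) = -17 (y(u, v) = 1 - 18 = -17)
o(G) = 2*G/(G + 1/(4 + 2*G)) (o(G) = (2*G)/(G + 1/((4 + G) + G)) = (2*G)/(G + 1/(4 + 2*G)) = 2*G/(G + 1/(4 + 2*G)))
o(y(-1, -3))*(-16) = (4*(-17)*(2 - 17)/(1 + 2*(-17)² + 4*(-17)))*(-16) = (4*(-17)*(-15)/(1 + 2*289 - 68))*(-16) = (4*(-17)*(-15)/(1 + 578 - 68))*(-16) = (4*(-17)*(-15)/511)*(-16) = (4*(-17)*(1/511)*(-15))*(-16) = (1020/511)*(-16) = -16320/511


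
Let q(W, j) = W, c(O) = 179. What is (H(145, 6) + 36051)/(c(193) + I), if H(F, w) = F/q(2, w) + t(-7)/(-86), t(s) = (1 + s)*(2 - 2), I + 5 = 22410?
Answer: 72247/45168 ≈ 1.5995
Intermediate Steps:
I = 22405 (I = -5 + 22410 = 22405)
t(s) = 0 (t(s) = (1 + s)*0 = 0)
H(F, w) = F/2 (H(F, w) = F/2 + 0/(-86) = F*(½) + 0*(-1/86) = F/2 + 0 = F/2)
(H(145, 6) + 36051)/(c(193) + I) = ((½)*145 + 36051)/(179 + 22405) = (145/2 + 36051)/22584 = (72247/2)*(1/22584) = 72247/45168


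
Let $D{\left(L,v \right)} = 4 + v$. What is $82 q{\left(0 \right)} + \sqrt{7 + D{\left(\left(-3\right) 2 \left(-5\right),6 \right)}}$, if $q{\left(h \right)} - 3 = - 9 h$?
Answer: $246 + \sqrt{17} \approx 250.12$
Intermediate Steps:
$q{\left(h \right)} = 3 - 9 h$
$82 q{\left(0 \right)} + \sqrt{7 + D{\left(\left(-3\right) 2 \left(-5\right),6 \right)}} = 82 \left(3 - 0\right) + \sqrt{7 + \left(4 + 6\right)} = 82 \left(3 + 0\right) + \sqrt{7 + 10} = 82 \cdot 3 + \sqrt{17} = 246 + \sqrt{17}$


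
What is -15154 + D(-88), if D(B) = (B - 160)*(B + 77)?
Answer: -12426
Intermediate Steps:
D(B) = (-160 + B)*(77 + B)
-15154 + D(-88) = -15154 + (-12320 + (-88)² - 83*(-88)) = -15154 + (-12320 + 7744 + 7304) = -15154 + 2728 = -12426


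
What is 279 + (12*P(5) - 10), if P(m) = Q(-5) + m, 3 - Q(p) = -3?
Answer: 401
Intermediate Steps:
Q(p) = 6 (Q(p) = 3 - 1*(-3) = 3 + 3 = 6)
P(m) = 6 + m
279 + (12*P(5) - 10) = 279 + (12*(6 + 5) - 10) = 279 + (12*11 - 10) = 279 + (132 - 10) = 279 + 122 = 401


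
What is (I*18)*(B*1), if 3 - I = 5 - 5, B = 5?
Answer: 270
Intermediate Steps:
I = 3 (I = 3 - (5 - 5) = 3 - 1*0 = 3 + 0 = 3)
(I*18)*(B*1) = (3*18)*(5*1) = 54*5 = 270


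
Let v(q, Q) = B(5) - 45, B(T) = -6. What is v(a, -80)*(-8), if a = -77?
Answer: 408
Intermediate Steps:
v(q, Q) = -51 (v(q, Q) = -6 - 45 = -51)
v(a, -80)*(-8) = -51*(-8) = 408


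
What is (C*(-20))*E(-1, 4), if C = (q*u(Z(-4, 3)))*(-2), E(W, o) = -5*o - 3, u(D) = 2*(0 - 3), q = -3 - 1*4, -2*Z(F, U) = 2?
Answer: -38640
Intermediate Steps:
Z(F, U) = -1 (Z(F, U) = -½*2 = -1)
q = -7 (q = -3 - 4 = -7)
u(D) = -6 (u(D) = 2*(-3) = -6)
E(W, o) = -3 - 5*o
C = -84 (C = -7*(-6)*(-2) = 42*(-2) = -84)
(C*(-20))*E(-1, 4) = (-84*(-20))*(-3 - 5*4) = 1680*(-3 - 20) = 1680*(-23) = -38640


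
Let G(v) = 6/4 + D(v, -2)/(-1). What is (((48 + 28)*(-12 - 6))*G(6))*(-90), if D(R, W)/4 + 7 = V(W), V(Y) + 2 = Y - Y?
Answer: 4617000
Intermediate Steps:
V(Y) = -2 (V(Y) = -2 + (Y - Y) = -2 + 0 = -2)
D(R, W) = -36 (D(R, W) = -28 + 4*(-2) = -28 - 8 = -36)
G(v) = 75/2 (G(v) = 6/4 - 36/(-1) = 6*(¼) - 36*(-1) = 3/2 + 36 = 75/2)
(((48 + 28)*(-12 - 6))*G(6))*(-90) = (((48 + 28)*(-12 - 6))*(75/2))*(-90) = ((76*(-18))*(75/2))*(-90) = -1368*75/2*(-90) = -51300*(-90) = 4617000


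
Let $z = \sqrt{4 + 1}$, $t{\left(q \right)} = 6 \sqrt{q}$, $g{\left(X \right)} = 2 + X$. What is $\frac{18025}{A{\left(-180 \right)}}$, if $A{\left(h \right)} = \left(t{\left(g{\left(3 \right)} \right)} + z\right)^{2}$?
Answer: $\frac{515}{7} \approx 73.571$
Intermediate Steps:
$z = \sqrt{5} \approx 2.2361$
$A{\left(h \right)} = 245$ ($A{\left(h \right)} = \left(6 \sqrt{2 + 3} + \sqrt{5}\right)^{2} = \left(6 \sqrt{5} + \sqrt{5}\right)^{2} = \left(7 \sqrt{5}\right)^{2} = 245$)
$\frac{18025}{A{\left(-180 \right)}} = \frac{18025}{245} = 18025 \cdot \frac{1}{245} = \frac{515}{7}$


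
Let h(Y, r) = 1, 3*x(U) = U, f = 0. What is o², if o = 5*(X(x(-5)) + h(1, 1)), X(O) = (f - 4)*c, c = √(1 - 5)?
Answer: -1575 - 400*I ≈ -1575.0 - 400.0*I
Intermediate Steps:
x(U) = U/3
c = 2*I (c = √(-4) = 2*I ≈ 2.0*I)
X(O) = -8*I (X(O) = (0 - 4)*(2*I) = -8*I)
o = 5 - 40*I (o = 5*(-8*I + 1) = 5*(1 - 8*I) = 5 - 40*I ≈ 5.0 - 40.0*I)
o² = (5 - 40*I)²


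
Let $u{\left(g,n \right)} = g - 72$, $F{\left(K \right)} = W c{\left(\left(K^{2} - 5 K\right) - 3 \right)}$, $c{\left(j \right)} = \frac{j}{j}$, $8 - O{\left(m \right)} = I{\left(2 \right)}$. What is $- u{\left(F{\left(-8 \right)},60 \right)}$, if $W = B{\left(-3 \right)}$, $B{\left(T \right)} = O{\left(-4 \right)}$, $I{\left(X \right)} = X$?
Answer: $66$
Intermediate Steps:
$O{\left(m \right)} = 6$ ($O{\left(m \right)} = 8 - 2 = 6$)
$B{\left(T \right)} = 6$
$W = 6$
$c{\left(j \right)} = 1$
$F{\left(K \right)} = 6$ ($F{\left(K \right)} = 6 \cdot 1 = 6$)
$u{\left(g,n \right)} = -72 + g$ ($u{\left(g,n \right)} = g - 72 = -72 + g$)
$- u{\left(F{\left(-8 \right)},60 \right)} = - (-72 + 6) = \left(-1\right) \left(-66\right) = 66$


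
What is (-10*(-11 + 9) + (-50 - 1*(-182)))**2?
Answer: 23104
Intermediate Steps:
(-10*(-11 + 9) + (-50 - 1*(-182)))**2 = (-10*(-2) + (-50 + 182))**2 = (20 + 132)**2 = 152**2 = 23104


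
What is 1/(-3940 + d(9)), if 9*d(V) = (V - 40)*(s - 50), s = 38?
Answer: -3/11696 ≈ -0.00025650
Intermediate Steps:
d(V) = 160/3 - 4*V/3 (d(V) = ((V - 40)*(38 - 50))/9 = ((-40 + V)*(-12))/9 = (480 - 12*V)/9 = 160/3 - 4*V/3)
1/(-3940 + d(9)) = 1/(-3940 + (160/3 - 4/3*9)) = 1/(-3940 + (160/3 - 12)) = 1/(-3940 + 124/3) = 1/(-11696/3) = -3/11696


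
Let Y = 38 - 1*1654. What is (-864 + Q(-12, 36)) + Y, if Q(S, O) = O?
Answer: -2444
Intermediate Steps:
Y = -1616 (Y = 38 - 1654 = -1616)
(-864 + Q(-12, 36)) + Y = (-864 + 36) - 1616 = -828 - 1616 = -2444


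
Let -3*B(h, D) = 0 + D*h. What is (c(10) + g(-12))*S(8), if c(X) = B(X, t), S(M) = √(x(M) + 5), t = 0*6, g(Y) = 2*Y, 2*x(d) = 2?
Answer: -24*√6 ≈ -58.788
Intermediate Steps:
x(d) = 1 (x(d) = (½)*2 = 1)
t = 0
S(M) = √6 (S(M) = √(1 + 5) = √6)
B(h, D) = -D*h/3 (B(h, D) = -(0 + D*h)/3 = -D*h/3)
c(X) = 0 (c(X) = -⅓*0*X = 0)
(c(10) + g(-12))*S(8) = (0 + 2*(-12))*√6 = (0 - 24)*√6 = -24*√6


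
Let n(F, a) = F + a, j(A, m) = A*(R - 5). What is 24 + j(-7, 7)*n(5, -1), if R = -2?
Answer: 220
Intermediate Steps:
j(A, m) = -7*A (j(A, m) = A*(-2 - 5) = A*(-7) = -7*A)
24 + j(-7, 7)*n(5, -1) = 24 + (-7*(-7))*(5 - 1) = 24 + 49*4 = 24 + 196 = 220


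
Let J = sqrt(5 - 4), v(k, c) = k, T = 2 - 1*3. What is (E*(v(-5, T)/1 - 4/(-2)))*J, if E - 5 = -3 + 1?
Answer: -9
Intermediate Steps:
T = -1 (T = 2 - 3 = -1)
J = 1 (J = sqrt(1) = 1)
E = 3 (E = 5 + (-3 + 1) = 5 - 2 = 3)
(E*(v(-5, T)/1 - 4/(-2)))*J = (3*(-5/1 - 4/(-2)))*1 = (3*(-5*1 - 4*(-1/2)))*1 = (3*(-5 + 2))*1 = (3*(-3))*1 = -9*1 = -9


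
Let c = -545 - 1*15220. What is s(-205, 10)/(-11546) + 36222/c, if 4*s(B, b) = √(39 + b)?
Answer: -557662401/242696920 ≈ -2.2978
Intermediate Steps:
s(B, b) = √(39 + b)/4
c = -15765 (c = -545 - 15220 = -15765)
s(-205, 10)/(-11546) + 36222/c = (√(39 + 10)/4)/(-11546) + 36222/(-15765) = (√49/4)*(-1/11546) + 36222*(-1/15765) = ((¼)*7)*(-1/11546) - 12074/5255 = (7/4)*(-1/11546) - 12074/5255 = -7/46184 - 12074/5255 = -557662401/242696920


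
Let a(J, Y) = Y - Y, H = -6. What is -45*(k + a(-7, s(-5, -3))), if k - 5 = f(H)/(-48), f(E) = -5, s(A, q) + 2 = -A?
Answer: -3675/16 ≈ -229.69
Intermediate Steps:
s(A, q) = -2 - A
a(J, Y) = 0
k = 245/48 (k = 5 - 5/(-48) = 5 - 5*(-1/48) = 5 + 5/48 = 245/48 ≈ 5.1042)
-45*(k + a(-7, s(-5, -3))) = -45*(245/48 + 0) = -45*245/48 = -3675/16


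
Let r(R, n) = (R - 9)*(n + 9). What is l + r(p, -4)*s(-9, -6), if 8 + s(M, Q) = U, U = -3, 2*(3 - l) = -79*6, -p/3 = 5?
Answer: 1560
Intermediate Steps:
p = -15 (p = -3*5 = -15)
l = 240 (l = 3 - (-79)*6/2 = 3 - 1/2*(-474) = 3 + 237 = 240)
s(M, Q) = -11 (s(M, Q) = -8 - 3 = -11)
r(R, n) = (-9 + R)*(9 + n)
l + r(p, -4)*s(-9, -6) = 240 + (-81 - 9*(-4) + 9*(-15) - 15*(-4))*(-11) = 240 + (-81 + 36 - 135 + 60)*(-11) = 240 - 120*(-11) = 240 + 1320 = 1560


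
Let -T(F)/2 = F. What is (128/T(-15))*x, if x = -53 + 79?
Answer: 1664/15 ≈ 110.93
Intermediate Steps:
T(F) = -2*F
x = 26
(128/T(-15))*x = (128/((-2*(-15))))*26 = (128/30)*26 = (128*(1/30))*26 = (64/15)*26 = 1664/15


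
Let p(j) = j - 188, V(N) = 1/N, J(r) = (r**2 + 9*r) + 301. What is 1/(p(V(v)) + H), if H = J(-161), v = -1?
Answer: 1/24584 ≈ 4.0677e-5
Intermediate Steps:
J(r) = 301 + r**2 + 9*r
p(j) = -188 + j
H = 24773 (H = 301 + (-161)**2 + 9*(-161) = 301 + 25921 - 1449 = 24773)
1/(p(V(v)) + H) = 1/((-188 + 1/(-1)) + 24773) = 1/((-188 - 1) + 24773) = 1/(-189 + 24773) = 1/24584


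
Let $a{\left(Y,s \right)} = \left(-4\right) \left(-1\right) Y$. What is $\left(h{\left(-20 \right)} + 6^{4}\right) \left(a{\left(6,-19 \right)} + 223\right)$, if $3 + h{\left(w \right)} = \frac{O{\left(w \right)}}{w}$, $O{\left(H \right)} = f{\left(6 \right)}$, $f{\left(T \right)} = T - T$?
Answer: $319371$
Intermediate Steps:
$f{\left(T \right)} = 0$
$O{\left(H \right)} = 0$
$h{\left(w \right)} = -3$ ($h{\left(w \right)} = -3 + \frac{0}{w} = -3 + 0 = -3$)
$a{\left(Y,s \right)} = 4 Y$
$\left(h{\left(-20 \right)} + 6^{4}\right) \left(a{\left(6,-19 \right)} + 223\right) = \left(-3 + 6^{4}\right) \left(4 \cdot 6 + 223\right) = \left(-3 + 1296\right) \left(24 + 223\right) = 1293 \cdot 247 = 319371$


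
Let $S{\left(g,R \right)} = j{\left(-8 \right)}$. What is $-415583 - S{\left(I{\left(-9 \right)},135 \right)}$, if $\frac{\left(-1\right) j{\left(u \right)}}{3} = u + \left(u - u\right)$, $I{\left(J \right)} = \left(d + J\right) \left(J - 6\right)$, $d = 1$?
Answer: $-415607$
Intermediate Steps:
$I{\left(J \right)} = \left(1 + J\right) \left(-6 + J\right)$ ($I{\left(J \right)} = \left(1 + J\right) \left(J - 6\right) = \left(1 + J\right) \left(-6 + J\right)$)
$j{\left(u \right)} = - 3 u$ ($j{\left(u \right)} = - 3 \left(u + \left(u - u\right)\right) = - 3 \left(u + 0\right) = - 3 u$)
$S{\left(g,R \right)} = 24$ ($S{\left(g,R \right)} = \left(-3\right) \left(-8\right) = 24$)
$-415583 - S{\left(I{\left(-9 \right)},135 \right)} = -415583 - 24 = -415607$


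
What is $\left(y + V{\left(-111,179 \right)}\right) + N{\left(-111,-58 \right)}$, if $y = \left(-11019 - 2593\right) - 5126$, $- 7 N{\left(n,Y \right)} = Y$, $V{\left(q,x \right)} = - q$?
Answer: $- \frac{130331}{7} \approx -18619.0$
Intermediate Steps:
$N{\left(n,Y \right)} = - \frac{Y}{7}$
$y = -18738$ ($y = -13612 - 5126 = -18738$)
$\left(y + V{\left(-111,179 \right)}\right) + N{\left(-111,-58 \right)} = \left(-18738 - -111\right) - - \frac{58}{7} = \left(-18738 + 111\right) + \frac{58}{7} = -18627 + \frac{58}{7} = - \frac{130331}{7}$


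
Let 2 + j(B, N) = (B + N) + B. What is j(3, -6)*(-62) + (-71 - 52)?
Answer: 1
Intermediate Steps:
j(B, N) = -2 + N + 2*B (j(B, N) = -2 + ((B + N) + B) = -2 + (N + 2*B) = -2 + N + 2*B)
j(3, -6)*(-62) + (-71 - 52) = (-2 - 6 + 2*3)*(-62) + (-71 - 52) = (-2 - 6 + 6)*(-62) - 123 = -2*(-62) - 123 = 124 - 123 = 1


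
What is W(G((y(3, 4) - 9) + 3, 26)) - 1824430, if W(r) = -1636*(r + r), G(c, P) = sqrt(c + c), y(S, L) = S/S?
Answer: -1824430 - 3272*I*sqrt(10) ≈ -1.8244e+6 - 10347.0*I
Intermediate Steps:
y(S, L) = 1
G(c, P) = sqrt(2)*sqrt(c) (G(c, P) = sqrt(2*c) = sqrt(2)*sqrt(c))
W(r) = -3272*r
W(G((y(3, 4) - 9) + 3, 26)) - 1824430 = -3272*sqrt(2)*sqrt((1 - 9) + 3) - 1824430 = -3272*sqrt(2)*sqrt(-8 + 3) - 1824430 = -3272*sqrt(2)*sqrt(-5) - 1824430 = -3272*sqrt(2)*I*sqrt(5) - 1824430 = -3272*I*sqrt(10) - 1824430 = -1824430 - 3272*I*sqrt(10)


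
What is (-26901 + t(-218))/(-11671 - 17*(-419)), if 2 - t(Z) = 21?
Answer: 6730/1137 ≈ 5.9191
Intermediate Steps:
t(Z) = -19 (t(Z) = 2 - 1*21 = 2 - 21 = -19)
(-26901 + t(-218))/(-11671 - 17*(-419)) = (-26901 - 19)/(-11671 - 17*(-419)) = -26920/(-11671 + 7123) = -26920/(-4548) = -26920*(-1/4548) = 6730/1137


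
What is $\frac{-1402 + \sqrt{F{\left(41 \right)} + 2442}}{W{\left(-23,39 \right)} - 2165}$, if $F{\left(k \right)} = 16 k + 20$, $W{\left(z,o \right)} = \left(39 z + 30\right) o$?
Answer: $\frac{701}{17989} - \frac{\sqrt{3118}}{35978} \approx 0.037416$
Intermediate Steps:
$W{\left(z,o \right)} = o \left(30 + 39 z\right)$ ($W{\left(z,o \right)} = \left(30 + 39 z\right) o = o \left(30 + 39 z\right)$)
$F{\left(k \right)} = 20 + 16 k$
$\frac{-1402 + \sqrt{F{\left(41 \right)} + 2442}}{W{\left(-23,39 \right)} - 2165} = \frac{-1402 + \sqrt{\left(20 + 16 \cdot 41\right) + 2442}}{3 \cdot 39 \left(10 + 13 \left(-23\right)\right) - 2165} = \frac{-1402 + \sqrt{\left(20 + 656\right) + 2442}}{3 \cdot 39 \left(10 - 299\right) - 2165} = \frac{-1402 + \sqrt{676 + 2442}}{3 \cdot 39 \left(-289\right) - 2165} = \frac{-1402 + \sqrt{3118}}{-33813 - 2165} = \frac{-1402 + \sqrt{3118}}{-35978} = \left(-1402 + \sqrt{3118}\right) \left(- \frac{1}{35978}\right) = \frac{701}{17989} - \frac{\sqrt{3118}}{35978}$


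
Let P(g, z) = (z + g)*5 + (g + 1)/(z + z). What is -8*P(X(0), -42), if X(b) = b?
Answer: 35282/21 ≈ 1680.1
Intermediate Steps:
P(g, z) = 5*g + 5*z + (1 + g)/(2*z) (P(g, z) = (g + z)*5 + (1 + g)/((2*z)) = (5*g + 5*z) + (1 + g)*(1/(2*z)) = (5*g + 5*z) + (1 + g)/(2*z) = 5*g + 5*z + (1 + g)/(2*z))
-8*P(X(0), -42) = -4*(1 + 0 + 10*(-42)*(0 - 42))/(-42) = -4*(-1)*(1 + 0 + 10*(-42)*(-42))/42 = -4*(-1)*(1 + 0 + 17640)/42 = -4*(-1)*17641/42 = -8*(-17641/84) = 35282/21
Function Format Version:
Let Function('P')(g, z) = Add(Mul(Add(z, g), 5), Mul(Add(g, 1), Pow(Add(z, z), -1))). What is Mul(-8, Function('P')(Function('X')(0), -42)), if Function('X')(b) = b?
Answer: Rational(35282, 21) ≈ 1680.1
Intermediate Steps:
Function('P')(g, z) = Add(Mul(5, g), Mul(5, z), Mul(Rational(1, 2), Pow(z, -1), Add(1, g))) (Function('P')(g, z) = Add(Mul(Add(g, z), 5), Mul(Add(1, g), Pow(Mul(2, z), -1))) = Add(Add(Mul(5, g), Mul(5, z)), Mul(Add(1, g), Mul(Rational(1, 2), Pow(z, -1)))) = Add(Add(Mul(5, g), Mul(5, z)), Mul(Rational(1, 2), Pow(z, -1), Add(1, g))) = Add(Mul(5, g), Mul(5, z), Mul(Rational(1, 2), Pow(z, -1), Add(1, g))))
Mul(-8, Function('P')(Function('X')(0), -42)) = Mul(-8, Mul(Rational(1, 2), Pow(-42, -1), Add(1, 0, Mul(10, -42, Add(0, -42))))) = Mul(-8, Mul(Rational(1, 2), Rational(-1, 42), Add(1, 0, Mul(10, -42, -42)))) = Mul(-8, Mul(Rational(1, 2), Rational(-1, 42), Add(1, 0, 17640))) = Mul(-8, Mul(Rational(1, 2), Rational(-1, 42), 17641)) = Mul(-8, Rational(-17641, 84)) = Rational(35282, 21)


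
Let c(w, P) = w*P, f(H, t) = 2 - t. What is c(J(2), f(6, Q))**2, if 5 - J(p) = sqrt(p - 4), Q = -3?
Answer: 575 - 250*I*sqrt(2) ≈ 575.0 - 353.55*I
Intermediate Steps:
J(p) = 5 - sqrt(-4 + p) (J(p) = 5 - sqrt(p - 4) = 5 - sqrt(-4 + p))
c(w, P) = P*w
c(J(2), f(6, Q))**2 = ((2 - 1*(-3))*(5 - sqrt(-4 + 2)))**2 = ((2 + 3)*(5 - sqrt(-2)))**2 = (5*(5 - I*sqrt(2)))**2 = (25 - 5*I*sqrt(2))**2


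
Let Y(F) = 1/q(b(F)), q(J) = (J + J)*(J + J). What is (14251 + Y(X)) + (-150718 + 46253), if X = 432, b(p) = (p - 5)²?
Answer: -11996247874550295/132975456964 ≈ -90214.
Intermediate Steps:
b(p) = (-5 + p)²
q(J) = 4*J² (q(J) = (2*J)*(2*J) = 4*J²)
Y(F) = 1/(4*(-5 + F)⁴) (Y(F) = 1/(4*((-5 + F)²)²) = 1/(4*(-5 + F)⁴))
(14251 + Y(X)) + (-150718 + 46253) = (14251 + 1/(4*(-5 + 432)⁴)) + (-150718 + 46253) = (14251 + (¼)/427⁴) - 104465 = (14251 + (¼)*(1/33243864241)) - 104465 = (14251 + 1/132975456964) - 104465 = 1895033237193965/132975456964 - 104465 = -11996247874550295/132975456964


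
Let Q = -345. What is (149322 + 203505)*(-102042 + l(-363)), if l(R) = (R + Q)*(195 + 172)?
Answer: -127680329106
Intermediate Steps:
l(R) = -126615 + 367*R (l(R) = (R - 345)*(195 + 172) = (-345 + R)*367 = -126615 + 367*R)
(149322 + 203505)*(-102042 + l(-363)) = (149322 + 203505)*(-102042 + (-126615 + 367*(-363))) = 352827*(-102042 + (-126615 - 133221)) = 352827*(-102042 - 259836) = 352827*(-361878) = -127680329106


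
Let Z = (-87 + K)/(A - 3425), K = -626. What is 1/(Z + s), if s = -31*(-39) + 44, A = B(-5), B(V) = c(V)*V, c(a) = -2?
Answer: 3415/4279708 ≈ 0.00079795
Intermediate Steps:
B(V) = -2*V
A = 10 (A = -2*(-5) = 10)
Z = 713/3415 (Z = (-87 - 626)/(10 - 3425) = -713/(-3415) = -713*(-1/3415) = 713/3415 ≈ 0.20878)
s = 1253 (s = 1209 + 44 = 1253)
1/(Z + s) = 1/(713/3415 + 1253) = 1/(4279708/3415) = 3415/4279708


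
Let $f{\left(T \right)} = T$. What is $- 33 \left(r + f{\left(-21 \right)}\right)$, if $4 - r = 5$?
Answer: $726$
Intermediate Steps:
$r = -1$ ($r = 4 - 5 = -1$)
$- 33 \left(r + f{\left(-21 \right)}\right) = - 33 \left(-1 - 21\right) = \left(-33\right) \left(-22\right) = 726$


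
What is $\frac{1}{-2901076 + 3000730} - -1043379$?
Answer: $\frac{103976890867}{99654} \approx 1.0434 \cdot 10^{6}$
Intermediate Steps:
$\frac{1}{-2901076 + 3000730} - -1043379 = \frac{1}{99654} + 1043379 = \frac{103976890867}{99654}$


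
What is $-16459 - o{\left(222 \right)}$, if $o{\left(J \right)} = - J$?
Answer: $-16237$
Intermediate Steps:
$-16459 - o{\left(222 \right)} = -16459 - \left(-1\right) 222 = -16459 - -222 = -16459 + 222 = -16237$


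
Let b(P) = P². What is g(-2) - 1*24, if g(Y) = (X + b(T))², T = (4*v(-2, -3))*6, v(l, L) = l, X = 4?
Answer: 5326840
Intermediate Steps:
T = -48 (T = (4*(-2))*6 = -8*6 = -48)
g(Y) = 5326864 (g(Y) = (4 + (-48)²)² = (4 + 2304)² = 2308² = 5326864)
g(-2) - 1*24 = 5326864 - 1*24 = 5326864 - 24 = 5326840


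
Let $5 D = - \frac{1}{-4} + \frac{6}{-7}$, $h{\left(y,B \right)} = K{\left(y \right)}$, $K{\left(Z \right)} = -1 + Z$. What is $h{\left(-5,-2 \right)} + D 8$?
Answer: $- \frac{244}{35} \approx -6.9714$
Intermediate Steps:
$h{\left(y,B \right)} = -1 + y$
$D = - \frac{17}{140}$ ($D = \frac{- \frac{1}{-4} + \frac{6}{-7}}{5} = \frac{\left(-1\right) \left(- \frac{1}{4}\right) + 6 \left(- \frac{1}{7}\right)}{5} = \frac{\frac{1}{4} - \frac{6}{7}}{5} = \frac{1}{5} \left(- \frac{17}{28}\right) = - \frac{17}{140} \approx -0.12143$)
$h{\left(-5,-2 \right)} + D 8 = \left(-1 - 5\right) - \frac{34}{35} = -6 - \frac{34}{35} = - \frac{244}{35}$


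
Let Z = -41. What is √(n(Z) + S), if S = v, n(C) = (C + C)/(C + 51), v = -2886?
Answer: I*√72355/5 ≈ 53.798*I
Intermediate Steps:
n(C) = 2*C/(51 + C) (n(C) = (2*C)/(51 + C) = 2*C/(51 + C))
S = -2886
√(n(Z) + S) = √(2*(-41)/(51 - 41) - 2886) = √(2*(-41)/10 - 2886) = √(2*(-41)*(⅒) - 2886) = √(-41/5 - 2886) = √(-14471/5) = I*√72355/5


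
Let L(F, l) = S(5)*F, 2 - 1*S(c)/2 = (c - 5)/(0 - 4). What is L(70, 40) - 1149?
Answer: -869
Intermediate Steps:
S(c) = 3/2 + c/2 (S(c) = 4 - 2*(c - 5)/(0 - 4) = 4 - 2*(-5 + c)/(-4) = 4 - 2*(-5 + c)*(-1)/4 = 4 - 2*(5/4 - c/4) = 4 + (-5/2 + c/2) = 3/2 + c/2)
L(F, l) = 4*F (L(F, l) = (3/2 + (1/2)*5)*F = (3/2 + 5/2)*F = 4*F)
L(70, 40) - 1149 = 4*70 - 1149 = 280 - 1149 = -869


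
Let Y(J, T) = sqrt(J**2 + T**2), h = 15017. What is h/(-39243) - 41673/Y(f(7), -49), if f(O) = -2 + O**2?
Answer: -15017/39243 - 41673*sqrt(4610)/4610 ≈ -614.15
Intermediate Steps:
h/(-39243) - 41673/Y(f(7), -49) = 15017/(-39243) - 41673/sqrt((-2 + 7**2)**2 + (-49)**2) = 15017*(-1/39243) - 41673/sqrt((-2 + 49)**2 + 2401) = -15017/39243 - 41673/sqrt(47**2 + 2401) = -15017/39243 - 41673/sqrt(2209 + 2401) = -15017/39243 - 41673*sqrt(4610)/4610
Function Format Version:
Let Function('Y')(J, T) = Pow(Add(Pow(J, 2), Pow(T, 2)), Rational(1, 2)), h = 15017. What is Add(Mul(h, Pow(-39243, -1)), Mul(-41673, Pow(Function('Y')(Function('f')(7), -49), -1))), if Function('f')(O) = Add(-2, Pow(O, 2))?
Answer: Add(Rational(-15017, 39243), Mul(Rational(-41673, 4610), Pow(4610, Rational(1, 2)))) ≈ -614.15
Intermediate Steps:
Add(Mul(h, Pow(-39243, -1)), Mul(-41673, Pow(Function('Y')(Function('f')(7), -49), -1))) = Add(Mul(15017, Pow(-39243, -1)), Mul(-41673, Pow(Pow(Add(Pow(Add(-2, Pow(7, 2)), 2), Pow(-49, 2)), Rational(1, 2)), -1))) = Add(Mul(15017, Rational(-1, 39243)), Mul(-41673, Pow(Pow(Add(Pow(Add(-2, 49), 2), 2401), Rational(1, 2)), -1))) = Add(Rational(-15017, 39243), Mul(-41673, Pow(Pow(Add(Pow(47, 2), 2401), Rational(1, 2)), -1))) = Add(Rational(-15017, 39243), Mul(-41673, Pow(Pow(Add(2209, 2401), Rational(1, 2)), -1))) = Add(Rational(-15017, 39243), Mul(-41673, Pow(Pow(4610, Rational(1, 2)), -1))) = Add(Rational(-15017, 39243), Mul(-41673, Mul(Rational(1, 4610), Pow(4610, Rational(1, 2))))) = Add(Rational(-15017, 39243), Mul(Rational(-41673, 4610), Pow(4610, Rational(1, 2))))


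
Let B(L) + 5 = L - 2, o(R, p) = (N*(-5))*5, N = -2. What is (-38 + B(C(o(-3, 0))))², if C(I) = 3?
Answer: 1764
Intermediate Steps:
o(R, p) = 50 (o(R, p) = -2*(-5)*5 = 10*5 = 50)
B(L) = -7 + L (B(L) = -5 + (L - 2) = -5 + (-2 + L) = -7 + L)
(-38 + B(C(o(-3, 0))))² = (-38 + (-7 + 3))² = (-38 - 4)² = (-42)² = 1764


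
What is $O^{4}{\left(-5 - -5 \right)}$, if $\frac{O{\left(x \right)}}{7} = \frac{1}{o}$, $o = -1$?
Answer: $2401$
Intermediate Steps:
$O{\left(x \right)} = -7$ ($O{\left(x \right)} = \frac{7}{-1} = 7 \left(-1\right) = -7$)
$O^{4}{\left(-5 - -5 \right)} = \left(-7\right)^{4} = 2401$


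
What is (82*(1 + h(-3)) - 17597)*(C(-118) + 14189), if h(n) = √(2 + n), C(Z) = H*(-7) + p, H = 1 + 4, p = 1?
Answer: -247924825 + 1160710*I ≈ -2.4792e+8 + 1.1607e+6*I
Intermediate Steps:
H = 5
C(Z) = -34 (C(Z) = 5*(-7) + 1 = -35 + 1 = -34)
(82*(1 + h(-3)) - 17597)*(C(-118) + 14189) = (82*(1 + √(2 - 3)) - 17597)*(-34 + 14189) = (82*(1 + √(-1)) - 17597)*14155 = (82*(1 + I) - 17597)*14155 = ((82 + 82*I) - 17597)*14155 = (-17515 + 82*I)*14155 = -247924825 + 1160710*I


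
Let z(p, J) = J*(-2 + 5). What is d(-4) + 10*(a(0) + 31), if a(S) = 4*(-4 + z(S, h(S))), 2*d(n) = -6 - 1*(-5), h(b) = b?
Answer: 299/2 ≈ 149.50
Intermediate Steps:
z(p, J) = 3*J (z(p, J) = J*3 = 3*J)
d(n) = -½ (d(n) = (-6 - 1*(-5))/2 = (-6 + 5)/2 = (½)*(-1) = -½)
a(S) = -16 + 12*S (a(S) = 4*(-4 + 3*S) = -16 + 12*S)
d(-4) + 10*(a(0) + 31) = -½ + 10*((-16 + 12*0) + 31) = -½ + 10*((-16 + 0) + 31) = -½ + 10*(-16 + 31) = -½ + 10*15 = -½ + 150 = 299/2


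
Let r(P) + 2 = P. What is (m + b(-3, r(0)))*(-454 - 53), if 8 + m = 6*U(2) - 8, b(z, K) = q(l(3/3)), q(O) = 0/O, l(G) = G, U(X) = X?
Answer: 2028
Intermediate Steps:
q(O) = 0
r(P) = -2 + P
b(z, K) = 0
m = -4 (m = -8 + (6*2 - 8) = -8 + (12 - 8) = -8 + 4 = -4)
(m + b(-3, r(0)))*(-454 - 53) = (-4 + 0)*(-454 - 53) = -4*(-507) = 2028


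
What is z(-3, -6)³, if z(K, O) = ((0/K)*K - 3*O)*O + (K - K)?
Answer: -1259712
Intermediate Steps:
z(K, O) = -3*O² (z(K, O) = (0*K - 3*O)*O + 0 = (0 - 3*O)*O + 0 = (-3*O)*O + 0 = -3*O² + 0 = -3*O²)
z(-3, -6)³ = (-3*(-6)²)³ = (-3*36)³ = (-108)³ = -1259712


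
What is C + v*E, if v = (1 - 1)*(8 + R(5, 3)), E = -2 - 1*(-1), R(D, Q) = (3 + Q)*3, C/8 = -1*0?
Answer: 0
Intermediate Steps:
C = 0 (C = 8*(-1*0) = 8*0 = 0)
R(D, Q) = 9 + 3*Q
E = -1 (E = -2 + 1 = -1)
v = 0 (v = (1 - 1)*(8 + (9 + 3*3)) = 0*(8 + (9 + 9)) = 0*(8 + 18) = 0*26 = 0)
C + v*E = 0 + 0*(-1) = 0 + 0 = 0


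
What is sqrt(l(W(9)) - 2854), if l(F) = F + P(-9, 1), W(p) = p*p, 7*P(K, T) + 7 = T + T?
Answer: 2*I*sqrt(33978)/7 ≈ 52.666*I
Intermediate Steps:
P(K, T) = -1 + 2*T/7 (P(K, T) = -1 + (T + T)/7 = -1 + (2*T)/7 = -1 + 2*T/7)
W(p) = p**2
l(F) = -5/7 + F (l(F) = F + (-1 + (2/7)*1) = F + (-1 + 2/7) = F - 5/7 = -5/7 + F)
sqrt(l(W(9)) - 2854) = sqrt((-5/7 + 9**2) - 2854) = sqrt((-5/7 + 81) - 2854) = sqrt(562/7 - 2854) = sqrt(-19416/7) = 2*I*sqrt(33978)/7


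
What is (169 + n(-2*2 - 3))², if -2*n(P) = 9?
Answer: 108241/4 ≈ 27060.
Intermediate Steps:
n(P) = -9/2 (n(P) = -½*9 = -9/2)
(169 + n(-2*2 - 3))² = (169 - 9/2)² = (329/2)² = 108241/4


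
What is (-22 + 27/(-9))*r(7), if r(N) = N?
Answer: -175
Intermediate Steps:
(-22 + 27/(-9))*r(7) = (-22 + 27/(-9))*7 = (-22 + 27*(-1/9))*7 = (-22 - 3)*7 = -25*7 = -175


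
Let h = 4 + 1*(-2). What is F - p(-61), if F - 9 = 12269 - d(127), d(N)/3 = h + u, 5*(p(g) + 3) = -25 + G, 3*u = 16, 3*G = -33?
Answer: 61331/5 ≈ 12266.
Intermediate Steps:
G = -11 (G = (⅓)*(-33) = -11)
u = 16/3 (u = (⅓)*16 = 16/3 ≈ 5.3333)
p(g) = -51/5 (p(g) = -3 + (-25 - 11)/5 = -3 + (⅕)*(-36) = -3 - 36/5 = -51/5)
h = 2 (h = 4 - 2 = 2)
d(N) = 22 (d(N) = 3*(2 + 16/3) = 3*(22/3) = 22)
F = 12256 (F = 9 + (12269 - 1*22) = 9 + (12269 - 22) = 9 + 12247 = 12256)
F - p(-61) = 12256 - 1*(-51/5) = 12256 + 51/5 = 61331/5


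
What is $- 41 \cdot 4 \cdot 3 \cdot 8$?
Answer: $-3936$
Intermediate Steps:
$- 41 \cdot 4 \cdot 3 \cdot 8 = - 41 \cdot 12 \cdot 8 = \left(-41\right) 96 = -3936$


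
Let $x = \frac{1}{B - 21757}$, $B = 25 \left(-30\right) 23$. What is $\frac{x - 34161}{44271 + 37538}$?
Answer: $- \frac{1332518128}{3191123663} \approx -0.41757$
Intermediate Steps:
$B = -17250$ ($B = \left(-750\right) 23 = -17250$)
$x = - \frac{1}{39007}$ ($x = \frac{1}{-17250 - 21757} = \frac{1}{-39007} = - \frac{1}{39007} \approx -2.5636 \cdot 10^{-5}$)
$\frac{x - 34161}{44271 + 37538} = \frac{- \frac{1}{39007} - 34161}{44271 + 37538} = - \frac{1332518128}{39007 \cdot 81809} = \left(- \frac{1332518128}{39007}\right) \frac{1}{81809} = - \frac{1332518128}{3191123663}$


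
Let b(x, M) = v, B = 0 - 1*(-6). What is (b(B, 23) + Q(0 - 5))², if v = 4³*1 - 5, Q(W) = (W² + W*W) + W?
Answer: 10816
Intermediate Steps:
B = 6 (B = 0 + 6 = 6)
Q(W) = W + 2*W² (Q(W) = (W² + W²) + W = 2*W² + W = W + 2*W²)
v = 59 (v = 64*1 - 5 = 64 - 5 = 59)
b(x, M) = 59
(b(B, 23) + Q(0 - 5))² = (59 + (0 - 5)*(1 + 2*(0 - 5)))² = (59 - 5*(1 + 2*(-5)))² = (59 - 5*(1 - 10))² = (59 - 5*(-9))² = (59 + 45)² = 104² = 10816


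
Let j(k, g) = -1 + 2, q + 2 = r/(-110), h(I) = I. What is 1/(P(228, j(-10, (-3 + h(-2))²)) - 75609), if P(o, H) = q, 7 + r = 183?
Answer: -5/378063 ≈ -1.3225e-5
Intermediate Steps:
r = 176 (r = -7 + 183 = 176)
q = -18/5 (q = -2 + 176/(-110) = -2 + 176*(-1/110) = -2 - 8/5 = -18/5 ≈ -3.6000)
j(k, g) = 1
P(o, H) = -18/5
1/(P(228, j(-10, (-3 + h(-2))²)) - 75609) = 1/(-18/5 - 75609) = 1/(-378063/5) = -5/378063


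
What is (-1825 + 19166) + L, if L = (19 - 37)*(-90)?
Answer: 18961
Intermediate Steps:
L = 1620 (L = -18*(-90) = 1620)
(-1825 + 19166) + L = (-1825 + 19166) + 1620 = 17341 + 1620 = 18961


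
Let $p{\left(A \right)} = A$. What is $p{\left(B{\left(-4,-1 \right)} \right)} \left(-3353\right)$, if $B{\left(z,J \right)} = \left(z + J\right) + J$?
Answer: $20118$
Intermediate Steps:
$B{\left(z,J \right)} = z + 2 J$ ($B{\left(z,J \right)} = \left(J + z\right) + J = z + 2 J$)
$p{\left(B{\left(-4,-1 \right)} \right)} \left(-3353\right) = \left(-4 + 2 \left(-1\right)\right) \left(-3353\right) = \left(-4 - 2\right) \left(-3353\right) = \left(-6\right) \left(-3353\right) = 20118$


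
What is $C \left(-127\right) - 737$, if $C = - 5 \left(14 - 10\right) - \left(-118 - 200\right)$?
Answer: $-38583$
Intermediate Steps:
$C = 298$ ($C = \left(-5\right) 4 - -318 = -20 + 318 = 298$)
$C \left(-127\right) - 737 = 298 \left(-127\right) - 737 = -37846 - 737 = -38583$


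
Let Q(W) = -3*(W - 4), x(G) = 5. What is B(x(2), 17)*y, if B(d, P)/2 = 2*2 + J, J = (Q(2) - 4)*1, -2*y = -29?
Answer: 174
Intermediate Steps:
y = 29/2 (y = -½*(-29) = 29/2 ≈ 14.500)
Q(W) = 12 - 3*W (Q(W) = -3*(-4 + W) = 12 - 3*W)
J = 2 (J = ((12 - 3*2) - 4)*1 = ((12 - 6) - 4)*1 = (6 - 4)*1 = 2*1 = 2)
B(d, P) = 12 (B(d, P) = 2*(2*2 + 2) = 2*(4 + 2) = 2*6 = 12)
B(x(2), 17)*y = 12*(29/2) = 174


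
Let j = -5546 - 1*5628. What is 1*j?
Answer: -11174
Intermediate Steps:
j = -11174 (j = -5546 - 5628 = -11174)
1*j = 1*(-11174) = -11174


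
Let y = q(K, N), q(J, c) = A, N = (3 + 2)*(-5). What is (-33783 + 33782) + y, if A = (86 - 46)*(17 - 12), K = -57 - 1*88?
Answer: 199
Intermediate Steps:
N = -25 (N = 5*(-5) = -25)
K = -145 (K = -57 - 88 = -145)
A = 200 (A = 40*5 = 200)
q(J, c) = 200
y = 200
(-33783 + 33782) + y = (-33783 + 33782) + 200 = -1 + 200 = 199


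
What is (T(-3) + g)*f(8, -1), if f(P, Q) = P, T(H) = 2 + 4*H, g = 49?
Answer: 312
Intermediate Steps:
(T(-3) + g)*f(8, -1) = ((2 + 4*(-3)) + 49)*8 = ((2 - 12) + 49)*8 = (-10 + 49)*8 = 39*8 = 312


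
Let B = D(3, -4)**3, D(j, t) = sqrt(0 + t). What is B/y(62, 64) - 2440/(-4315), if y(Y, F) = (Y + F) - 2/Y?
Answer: 488/863 - 248*I/3905 ≈ 0.56547 - 0.063508*I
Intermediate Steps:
D(j, t) = sqrt(t)
y(Y, F) = F + Y - 2/Y (y(Y, F) = (F + Y) - 2/Y = F + Y - 2/Y)
B = -8*I (B = (sqrt(-4))**3 = (2*I)**3 = -8*I ≈ -8.0*I)
B/y(62, 64) - 2440/(-4315) = (-8*I)/(64 + 62 - 2/62) - 2440/(-4315) = (-8*I)/(64 + 62 - 2*1/62) - 2440*(-1/4315) = (-8*I)/(64 + 62 - 1/31) + 488/863 = (-8*I)/(3905/31) + 488/863 = -8*I*(31/3905) + 488/863 = -248*I/3905 + 488/863 = 488/863 - 248*I/3905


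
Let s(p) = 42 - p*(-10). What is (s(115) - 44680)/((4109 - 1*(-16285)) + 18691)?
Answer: -43488/39085 ≈ -1.1127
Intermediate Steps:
s(p) = 42 + 10*p (s(p) = 42 - (-10)*p = 42 + 10*p)
(s(115) - 44680)/((4109 - 1*(-16285)) + 18691) = ((42 + 10*115) - 44680)/((4109 - 1*(-16285)) + 18691) = ((42 + 1150) - 44680)/((4109 + 16285) + 18691) = (1192 - 44680)/(20394 + 18691) = -43488/39085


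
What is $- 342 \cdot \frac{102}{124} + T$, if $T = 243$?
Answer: $- \frac{1188}{31} \approx -38.323$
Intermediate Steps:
$- 342 \cdot \frac{102}{124} + T = - 342 \cdot \frac{102}{124} + 243 = - 342 \cdot 102 \cdot \frac{1}{124} + 243 = \left(-342\right) \frac{51}{62} + 243 = - \frac{8721}{31} + 243 = - \frac{1188}{31}$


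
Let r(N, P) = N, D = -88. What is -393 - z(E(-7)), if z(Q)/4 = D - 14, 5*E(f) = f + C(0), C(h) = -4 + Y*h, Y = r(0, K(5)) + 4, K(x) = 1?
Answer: 15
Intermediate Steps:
Y = 4 (Y = 0 + 4 = 4)
C(h) = -4 + 4*h
E(f) = -⅘ + f/5 (E(f) = (f + (-4 + 4*0))/5 = (f + (-4 + 0))/5 = (f - 4)/5 = (-4 + f)/5 = -⅘ + f/5)
z(Q) = -408 (z(Q) = 4*(-88 - 14) = 4*(-102) = -408)
-393 - z(E(-7)) = -393 - 1*(-408) = -393 + 408 = 15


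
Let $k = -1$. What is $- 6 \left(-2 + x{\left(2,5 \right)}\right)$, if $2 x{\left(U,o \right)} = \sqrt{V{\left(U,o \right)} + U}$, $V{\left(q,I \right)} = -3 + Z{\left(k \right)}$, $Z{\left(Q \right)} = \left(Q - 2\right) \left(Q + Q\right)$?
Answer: $12 - 3 \sqrt{5} \approx 5.2918$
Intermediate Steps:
$Z{\left(Q \right)} = 2 Q \left(-2 + Q\right)$ ($Z{\left(Q \right)} = \left(-2 + Q\right) 2 Q = 2 Q \left(-2 + Q\right)$)
$V{\left(q,I \right)} = 3$ ($V{\left(q,I \right)} = -3 + 2 \left(-1\right) \left(-2 - 1\right) = -3 + 2 \left(-1\right) \left(-3\right) = -3 + 6 = 3$)
$x{\left(U,o \right)} = \frac{\sqrt{3 + U}}{2}$
$- 6 \left(-2 + x{\left(2,5 \right)}\right) = - 6 \left(-2 + \frac{\sqrt{3 + 2}}{2}\right) = - 6 \left(-2 + \frac{\sqrt{5}}{2}\right) = 12 - 3 \sqrt{5}$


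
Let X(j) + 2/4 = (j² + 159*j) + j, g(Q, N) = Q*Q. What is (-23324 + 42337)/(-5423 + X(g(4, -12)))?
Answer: -38026/5215 ≈ -7.2917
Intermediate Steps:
g(Q, N) = Q²
X(j) = -½ + j² + 160*j (X(j) = -½ + ((j² + 159*j) + j) = -½ + (j² + 160*j) = -½ + j² + 160*j)
(-23324 + 42337)/(-5423 + X(g(4, -12))) = (-23324 + 42337)/(-5423 + (-½ + (4²)² + 160*4²)) = 19013/(-5423 + (-½ + 16² + 160*16)) = 19013/(-5423 + (-½ + 256 + 2560)) = 19013/(-5423 + 5631/2) = 19013/(-5215/2) = 19013*(-2/5215) = -38026/5215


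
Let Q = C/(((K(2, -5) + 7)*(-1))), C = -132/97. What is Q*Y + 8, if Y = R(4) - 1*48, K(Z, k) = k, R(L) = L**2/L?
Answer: -2128/97 ≈ -21.938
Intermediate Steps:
R(L) = L
C = -132/97 (C = -132*1/97 = -132/97 ≈ -1.3608)
Y = -44 (Y = 4 - 1*48 = 4 - 48 = -44)
Q = 66/97 (Q = -132*(-1/(-5 + 7))/97 = -132/(97*(2*(-1))) = -132/97/(-2) = -132/97*(-1/2) = 66/97 ≈ 0.68041)
Q*Y + 8 = (66/97)*(-44) + 8 = -2904/97 + 8 = -2128/97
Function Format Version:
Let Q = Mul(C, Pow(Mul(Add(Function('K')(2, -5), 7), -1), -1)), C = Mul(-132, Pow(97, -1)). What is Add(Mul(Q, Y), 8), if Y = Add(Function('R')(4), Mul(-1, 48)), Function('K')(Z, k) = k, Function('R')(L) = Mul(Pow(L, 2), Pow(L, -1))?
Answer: Rational(-2128, 97) ≈ -21.938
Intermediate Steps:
Function('R')(L) = L
C = Rational(-132, 97) (C = Mul(-132, Rational(1, 97)) = Rational(-132, 97) ≈ -1.3608)
Y = -44 (Y = Add(4, Mul(-1, 48)) = Add(4, -48) = -44)
Q = Rational(66, 97) (Q = Mul(Rational(-132, 97), Pow(Mul(Add(-5, 7), -1), -1)) = Mul(Rational(-132, 97), Pow(Mul(2, -1), -1)) = Mul(Rational(-132, 97), Pow(-2, -1)) = Mul(Rational(-132, 97), Rational(-1, 2)) = Rational(66, 97) ≈ 0.68041)
Add(Mul(Q, Y), 8) = Add(Mul(Rational(66, 97), -44), 8) = Add(Rational(-2904, 97), 8) = Rational(-2128, 97)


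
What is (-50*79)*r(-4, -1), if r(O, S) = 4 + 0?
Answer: -15800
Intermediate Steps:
r(O, S) = 4
(-50*79)*r(-4, -1) = -50*79*4 = -3950*4 = -15800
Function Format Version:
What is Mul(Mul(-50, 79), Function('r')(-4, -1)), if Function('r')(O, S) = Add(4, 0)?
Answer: -15800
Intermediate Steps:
Function('r')(O, S) = 4
Mul(Mul(-50, 79), Function('r')(-4, -1)) = Mul(Mul(-50, 79), 4) = Mul(-3950, 4) = -15800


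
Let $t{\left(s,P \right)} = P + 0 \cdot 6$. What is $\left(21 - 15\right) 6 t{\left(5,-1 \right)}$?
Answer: $-36$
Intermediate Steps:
$t{\left(s,P \right)} = P$ ($t{\left(s,P \right)} = P + 0 = P$)
$\left(21 - 15\right) 6 t{\left(5,-1 \right)} = \left(21 - 15\right) 6 \left(-1\right) = 6 \cdot 6 \left(-1\right) = 36 \left(-1\right) = -36$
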